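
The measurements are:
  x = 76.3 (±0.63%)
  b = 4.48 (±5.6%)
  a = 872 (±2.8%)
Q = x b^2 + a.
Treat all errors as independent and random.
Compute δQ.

Let p = x·b^2 = 1530. δp/p = √((1·δx/x)² + (2·δb/b)²) = √(3.97e-05 + 0.0125) = 0.112, so δp = 172.
Q = p + a: δQ = √(δp² + δa²) = √(29500 + 596) = 174

174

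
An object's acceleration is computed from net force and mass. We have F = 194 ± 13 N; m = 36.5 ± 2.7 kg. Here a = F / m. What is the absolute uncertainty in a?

Each factor contributes (exponent × relative error)² to (δa/a)²:
  (1·δF/F)² = (1×0.0670)² = 0.00449;  (-1·δm/m)² = (-1×0.0740)² = 0.00547
δa/a = √(0.00996) = 0.0998
a = 5.32 m/s^2, so δa = 0.0998 × 5.32 = 0.531 m/s^2.

0.531 m/s^2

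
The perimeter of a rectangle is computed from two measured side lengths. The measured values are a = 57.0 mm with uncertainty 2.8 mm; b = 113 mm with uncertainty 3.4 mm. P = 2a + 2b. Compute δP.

8.81 mm

Absolute uncertainties add in quadrature for a linear combination:
  (2·δa)² = 31.4;  (2·δb)² = 46.2
δP = √(77.6) = 8.81 mm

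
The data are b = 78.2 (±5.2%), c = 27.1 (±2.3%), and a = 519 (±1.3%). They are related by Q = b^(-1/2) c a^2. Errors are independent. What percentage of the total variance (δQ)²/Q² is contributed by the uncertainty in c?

(δQ/Q)² = (−½·δb/b)² + (1·δc/c)² + (2·δa/a)²
  b term: (-0.5×0.0520)² = 0.000676
  c term: (1×0.0230)² = 0.000529
  a term: (2×0.0130)² = 0.000676
Total = 0.00188. Share from c = 0.000529/0.00188 = 0.281.

28.1%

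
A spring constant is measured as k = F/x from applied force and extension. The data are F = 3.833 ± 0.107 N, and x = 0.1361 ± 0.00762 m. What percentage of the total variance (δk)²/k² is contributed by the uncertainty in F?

(δk/k)² = (1·δF/F)² + (-1·δx/x)²
  F term: (1×0.0279)² = 0.000779
  x term: (-1×0.0560)² = 0.00313
Total = 0.00391. Share from F = 0.000779/0.00391 = 0.199.

19.9%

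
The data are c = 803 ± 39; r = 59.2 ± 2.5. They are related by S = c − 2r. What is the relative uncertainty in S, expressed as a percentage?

5.74%

Each term contributes (cᵢ δxᵢ)² to (δS)²:
  (δc)² = 1520;  (2·δr)² = 25.0
δS = √(1550) = 39.3
S = 685, so δS/S = 39.3/685 = 0.0574.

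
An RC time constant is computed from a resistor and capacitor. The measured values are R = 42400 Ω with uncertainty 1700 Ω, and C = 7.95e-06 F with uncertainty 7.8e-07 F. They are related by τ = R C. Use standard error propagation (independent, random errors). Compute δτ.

Relative error in a monomial: (δτ/τ)² = Σ (nᵢ · δxᵢ/xᵢ)².
  (1·δR/R)² = (1×0.0401)² = 0.00161;  (1·δC/C)² = (1×0.0981)² = 0.00963
δτ/τ = √(0.0112) = 0.106
τ = 0.337 s, so δτ = 0.106 × 0.337 = 0.0357 s.

0.0357 s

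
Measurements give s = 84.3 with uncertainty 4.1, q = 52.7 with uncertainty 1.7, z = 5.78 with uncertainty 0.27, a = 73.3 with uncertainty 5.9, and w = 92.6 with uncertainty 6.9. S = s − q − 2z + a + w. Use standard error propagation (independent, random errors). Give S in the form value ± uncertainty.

Sums and differences: (δS)² = Σ (cᵢ δxᵢ)².
  (δs)² = 16.8;  (δq)² = 2.89;  (2·δz)² = 0.292;  (δa)² = 34.8;  (δw)² = 47.6
δS = √(102) = 10.1
S = 186.

186 ± 10.1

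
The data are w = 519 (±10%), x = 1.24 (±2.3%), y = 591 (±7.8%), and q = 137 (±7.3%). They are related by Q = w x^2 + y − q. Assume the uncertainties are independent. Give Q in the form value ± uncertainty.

1250 ± 99.7

Let p = w·x^2 = 798. δp/p = √((1·δw/w)² + (2·δx/x)²) = √(0.0100 + 0.00212) = 0.110, so δp = 87.8.
Q = p + y − q: δQ = √(δp² + δy² + δq²) = √(7720 + 2130 + 100) = 99.7
Q = 1250.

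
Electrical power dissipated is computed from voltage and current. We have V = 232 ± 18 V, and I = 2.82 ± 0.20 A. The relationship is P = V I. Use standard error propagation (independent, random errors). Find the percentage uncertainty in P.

Products/powers → add relative errors in quadrature, weighted by exponent:
  (1·δV/V)² = (1×0.0776)² = 0.00602;  (1·δI/I)² = (1×0.0709)² = 0.00503
δP/P = √(0.0110) = 0.105

10.5%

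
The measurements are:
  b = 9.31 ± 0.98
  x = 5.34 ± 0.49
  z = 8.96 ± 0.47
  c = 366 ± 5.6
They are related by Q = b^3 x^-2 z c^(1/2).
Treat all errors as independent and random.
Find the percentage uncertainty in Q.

Products/powers → add relative errors in quadrature, weighted by exponent:
  (3·δb/b)² = (3×0.105)² = 0.0997;  (-2·δx/x)² = (-2×0.0918)² = 0.0337;  (1·δz/z)² = (1×0.0525)² = 0.00275;  (½·δc/c)² = (0.5×0.0153)² = 5.85e-05
δQ/Q = √(0.136) = 0.369

36.9%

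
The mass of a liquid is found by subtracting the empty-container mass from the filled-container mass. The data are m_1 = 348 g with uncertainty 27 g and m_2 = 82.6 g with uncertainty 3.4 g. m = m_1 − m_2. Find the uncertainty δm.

27.2 g

For a sum/difference, combine absolute errors in quadrature:
  (δm_1)² = 729;  (δm_2)² = 11.6
δm = √(741) = 27.2 g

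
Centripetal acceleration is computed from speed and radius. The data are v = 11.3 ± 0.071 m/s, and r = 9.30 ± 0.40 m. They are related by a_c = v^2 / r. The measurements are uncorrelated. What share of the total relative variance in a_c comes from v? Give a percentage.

7.86%

(δa_c/a_c)² = (2·δv/v)² + (-1·δr/r)²
  v term: (2×0.00628)² = 0.000158
  r term: (-1×0.0430)² = 0.00185
Total = 0.00201. Share from v = 0.000158/0.00201 = 0.0786.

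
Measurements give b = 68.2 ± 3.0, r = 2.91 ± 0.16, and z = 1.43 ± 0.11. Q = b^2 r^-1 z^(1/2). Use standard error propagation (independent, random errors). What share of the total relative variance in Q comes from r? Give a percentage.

24.7%

(δQ/Q)² = (2·δb/b)² + (-1·δr/r)² + (½·δz/z)²
  b term: (2×0.0440)² = 0.00774
  r term: (-1×0.0550)² = 0.00302
  z term: (0.5×0.0769)² = 0.00148
Total = 0.0122. Share from r = 0.00302/0.0122 = 0.247.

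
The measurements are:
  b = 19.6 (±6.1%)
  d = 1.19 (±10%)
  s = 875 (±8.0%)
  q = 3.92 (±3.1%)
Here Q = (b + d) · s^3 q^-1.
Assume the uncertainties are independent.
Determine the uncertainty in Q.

Let u = b + d = 20.8. δu = √(δb² + δd²) = √(1.43 + 0.0142) = 1.20, so δu/u = 0.0578.
Q is then a monomial in u, s, q:
δQ/Q = √((δu/u)² + (3·δs/s)² + (-1·δq/q)²) = √(0.00334 + 0.0576 + 0.000961) = 0.249
Q = 3.55e+09, so δQ = 0.249 × 3.55e+09 = 8.84e+08.

8.84e+08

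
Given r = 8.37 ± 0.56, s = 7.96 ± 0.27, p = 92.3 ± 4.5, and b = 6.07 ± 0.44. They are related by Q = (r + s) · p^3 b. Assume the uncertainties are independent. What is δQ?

Let u = r + s = 16.3. δu = √(δr² + δs²) = √(0.314 + 0.0729) = 0.622, so δu/u = 0.0381.
Q is then a monomial in u, p, b:
δQ/Q = √((δu/u)² + (3·δp/p)² + (1·δb/b)²) = √(0.00145 + 0.0214 + 0.00525) = 0.168
Q = 7.79e+07, so δQ = 0.168 × 7.79e+07 = 1.31e+07.

1.31e+07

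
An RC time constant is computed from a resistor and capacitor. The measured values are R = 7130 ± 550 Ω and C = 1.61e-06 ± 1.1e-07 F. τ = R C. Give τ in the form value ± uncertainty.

0.0115 ± 0.00118 s

Since τ is a product/quotient, work with relative uncertainties:
  (1·δR/R)² = (1×0.0771)² = 0.00595;  (1·δC/C)² = (1×0.0683)² = 0.00467
δτ/τ = √(0.0106) = 0.103
τ = 0.0115 s, so δτ = 0.103 × 0.0115 = 0.00118 s.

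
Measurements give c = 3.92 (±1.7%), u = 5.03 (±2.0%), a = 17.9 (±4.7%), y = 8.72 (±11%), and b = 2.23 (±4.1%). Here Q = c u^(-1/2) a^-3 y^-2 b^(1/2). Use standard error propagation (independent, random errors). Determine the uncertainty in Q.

1.57e-06

Each factor contributes (exponent × relative error)² to (δQ/Q)²:
  (1·δc/c)² = (1×0.0170)² = 0.000289;  (−½·δu/u)² = (-0.5×0.0200)² = 0.000100;  (-3·δa/a)² = (-3×0.0470)² = 0.0199;  (-2·δy/y)² = (-2×0.110)² = 0.0484;  (½·δb/b)² = (0.5×0.0410)² = 0.000420
δQ/Q = √(0.0691) = 0.263
Q = 5.98e-06, so δQ = 0.263 × 5.98e-06 = 1.57e-06.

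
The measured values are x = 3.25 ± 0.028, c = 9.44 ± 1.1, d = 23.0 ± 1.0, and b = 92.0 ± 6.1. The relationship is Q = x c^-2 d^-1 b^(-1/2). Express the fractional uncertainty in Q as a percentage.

24.0%

Products/powers → add relative errors in quadrature, weighted by exponent:
  (1·δx/x)² = (1×0.00862)² = 7.42e-05;  (-2·δc/c)² = (-2×0.117)² = 0.0543;  (-1·δd/d)² = (-1×0.0435)² = 0.00189;  (−½·δb/b)² = (-0.5×0.0663)² = 0.00110
δQ/Q = √(0.0574) = 0.240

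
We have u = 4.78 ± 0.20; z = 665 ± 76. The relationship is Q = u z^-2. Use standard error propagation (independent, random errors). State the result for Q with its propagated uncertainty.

(1.08 ± 0.251) × 10^-5

Q is a product of powers, so relative uncertainties combine in quadrature:
  (1·δu/u)² = (1×0.0418)² = 0.00175;  (-2·δz/z)² = (-2×0.114)² = 0.0522
δQ/Q = √(0.0540) = 0.232
Q = 1.08e-05, so δQ = 0.232 × 1.08e-05 = 2.51e-06.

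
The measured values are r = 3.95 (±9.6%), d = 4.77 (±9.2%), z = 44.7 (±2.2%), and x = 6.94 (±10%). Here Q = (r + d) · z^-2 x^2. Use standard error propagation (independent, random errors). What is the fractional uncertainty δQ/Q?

0.215

Let u = r + d = 8.72. δu = √(δr² + δd²) = √(0.144 + 0.193) = 0.580, so δu/u = 0.0665.
Q is then a monomial in u, z, x:
δQ/Q = √((δu/u)² + (-2·δz/z)² + (2·δx/x)²) = √(0.00442 + 0.00194 + 0.0400) = 0.215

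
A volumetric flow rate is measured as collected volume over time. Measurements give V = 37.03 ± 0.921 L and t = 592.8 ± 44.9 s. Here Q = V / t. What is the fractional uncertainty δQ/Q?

Since Q is a product/quotient, work with relative uncertainties:
  (1·δV/V)² = (1×0.0249)² = 0.000619;  (-1·δt/t)² = (-1×0.0757)² = 0.00574
δQ/Q = √(0.00636) = 0.0797

0.0797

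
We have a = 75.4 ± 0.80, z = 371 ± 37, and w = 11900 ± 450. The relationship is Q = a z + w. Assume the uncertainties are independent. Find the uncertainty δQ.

Let p = a·z = 28000. δp/p = √((1·δa/a)² + (1·δz/z)²) = √(0.000113 + 0.00995) = 0.100, so δp = 2810.
Q = p + w: δQ = √(δp² + δw²) = √(7.87e+06 + 2.02e+05) = 2840

2840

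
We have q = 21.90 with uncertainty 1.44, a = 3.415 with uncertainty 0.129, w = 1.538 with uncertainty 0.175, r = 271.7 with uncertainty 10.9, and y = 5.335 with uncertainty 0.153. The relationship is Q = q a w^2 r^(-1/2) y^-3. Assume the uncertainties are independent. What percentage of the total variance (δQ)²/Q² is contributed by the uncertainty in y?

(δQ/Q)² = (1·δq/q)² + (1·δa/a)² + (2·δw/w)² + (−½·δr/r)² + (-3·δy/y)²
  q term: (1×0.0658)² = 0.00432
  a term: (1×0.0378)² = 0.00143
  w term: (2×0.114)² = 0.0518
  r term: (-0.5×0.0401)² = 0.000402
  y term: (-3×0.0287)² = 0.00740
Total = 0.0653. Share from y = 0.00740/0.0653 = 0.113.

11.3%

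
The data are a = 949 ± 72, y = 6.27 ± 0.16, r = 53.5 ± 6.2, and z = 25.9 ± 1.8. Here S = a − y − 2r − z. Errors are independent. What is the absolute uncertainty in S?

73.1

For a sum/difference, combine absolute errors in quadrature:
  (δa)² = 5180;  (δy)² = 0.0256;  (2·δr)² = 154;  (δz)² = 3.24
δS = √(5340) = 73.1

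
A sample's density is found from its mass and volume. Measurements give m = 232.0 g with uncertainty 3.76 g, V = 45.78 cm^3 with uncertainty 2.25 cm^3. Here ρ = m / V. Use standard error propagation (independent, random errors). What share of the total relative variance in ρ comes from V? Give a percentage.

(δρ/ρ)² = (1·δm/m)² + (-1·δV/V)²
  m term: (1×0.0162)² = 0.000263
  V term: (-1×0.0491)² = 0.00242
Total = 0.00268. Share from V = 0.00242/0.00268 = 0.902.

90.2%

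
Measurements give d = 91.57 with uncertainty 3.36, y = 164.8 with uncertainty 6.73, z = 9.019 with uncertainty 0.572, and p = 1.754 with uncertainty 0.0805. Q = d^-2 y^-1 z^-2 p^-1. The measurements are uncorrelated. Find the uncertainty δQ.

8.06e-10

Each factor contributes (exponent × relative error)² to (δQ/Q)²:
  (-2·δd/d)² = (-2×0.0367)² = 0.00539;  (-1·δy/y)² = (-1×0.0408)² = 0.00167;  (-2·δz/z)² = (-2×0.0634)² = 0.0161;  (-1·δp/p)² = (-1×0.0459)² = 0.00211
δQ/Q = √(0.0252) = 0.159
Q = 5.072e-09, so δQ = 0.159 × 5.072e-09 = 8.06e-10.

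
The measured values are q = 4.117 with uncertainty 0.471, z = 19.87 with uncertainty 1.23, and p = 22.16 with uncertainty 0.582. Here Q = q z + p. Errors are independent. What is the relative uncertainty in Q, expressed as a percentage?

10.3%

Let w = q·z = 81.80. δw/w = √((1·δq/q)² + (1·δz/z)²) = √(0.0131 + 0.00383) = 0.130, so δw = 10.6.
Q = w + p: δQ = √(δw² + δp²) = √(113 + 0.339) = 10.7
Q = 104.0, so δQ/Q = 10.7/104.0 = 0.103.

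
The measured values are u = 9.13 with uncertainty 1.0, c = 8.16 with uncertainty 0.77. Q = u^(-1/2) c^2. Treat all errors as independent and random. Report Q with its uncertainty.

22.0 ± 4.33

Relative error in a monomial: (δQ/Q)² = Σ (nᵢ · δxᵢ/xᵢ)².
  (−½·δu/u)² = (-0.5×0.110)² = 0.00300;  (2·δc/c)² = (2×0.0944)² = 0.0356
δQ/Q = √(0.0386) = 0.197
Q = 22.0, so δQ = 0.197 × 22.0 = 4.33.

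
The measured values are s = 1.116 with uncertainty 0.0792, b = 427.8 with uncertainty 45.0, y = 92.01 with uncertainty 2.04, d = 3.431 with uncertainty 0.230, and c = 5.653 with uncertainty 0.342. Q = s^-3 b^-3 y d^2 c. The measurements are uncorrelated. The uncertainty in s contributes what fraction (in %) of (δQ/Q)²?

(δQ/Q)² = (-3·δs/s)² + (-3·δb/b)² + (1·δy/y)² + (2·δd/d)² + (1·δc/c)²
  s term: (-3×0.0710)² = 0.0453
  b term: (-3×0.105)² = 0.0996
  y term: (1×0.0222)² = 0.000492
  d term: (2×0.0670)² = 0.0180
  c term: (1×0.0605)² = 0.00366
Total = 0.167. Share from s = 0.0453/0.167 = 0.271.

27.1%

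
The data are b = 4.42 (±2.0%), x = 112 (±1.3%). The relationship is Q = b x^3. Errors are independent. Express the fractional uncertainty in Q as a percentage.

Relative error in a monomial: (δQ/Q)² = Σ (nᵢ · δxᵢ/xᵢ)².
  (1·δb/b)² = (1×0.0200)² = 0.000400;  (3·δx/x)² = (3×0.0130)² = 0.00152
δQ/Q = √(0.00192) = 0.0438

4.38%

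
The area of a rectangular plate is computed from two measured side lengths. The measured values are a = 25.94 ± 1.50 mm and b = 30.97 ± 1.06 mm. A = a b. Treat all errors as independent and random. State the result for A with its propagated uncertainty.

803.4 ± 54.0 mm^2

Relative error in a monomial: (δA/A)² = Σ (nᵢ · δxᵢ/xᵢ)².
  (1·δa/a)² = (1×0.0578)² = 0.00334;  (1·δb/b)² = (1×0.0342)² = 0.00117
δA/A = √(0.00452) = 0.0672
A = 803.4 mm^2, so δA = 0.0672 × 803.4 = 54.0 mm^2.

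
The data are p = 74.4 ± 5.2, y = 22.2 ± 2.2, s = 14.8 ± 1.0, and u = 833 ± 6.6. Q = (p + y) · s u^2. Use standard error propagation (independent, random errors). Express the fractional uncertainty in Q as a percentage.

9.07%

Let w = p + y = 96.6. δw = √(δp² + δy²) = √(27.0 + 4.84) = 5.65, so δw/w = 0.0584.
Q is then a monomial in w, s, u:
δQ/Q = √((δw/w)² + (1·δs/s)² + (2·δu/u)²) = √(0.00342 + 0.00457 + 0.000251) = 0.0907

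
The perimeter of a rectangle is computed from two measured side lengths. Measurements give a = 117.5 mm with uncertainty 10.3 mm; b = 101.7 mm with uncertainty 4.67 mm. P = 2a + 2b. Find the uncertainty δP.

22.6 mm

Each term contributes (cᵢ δxᵢ)² to (δP)²:
  (2·δa)² = 424;  (2·δb)² = 87.2
δP = √(512) = 22.6 mm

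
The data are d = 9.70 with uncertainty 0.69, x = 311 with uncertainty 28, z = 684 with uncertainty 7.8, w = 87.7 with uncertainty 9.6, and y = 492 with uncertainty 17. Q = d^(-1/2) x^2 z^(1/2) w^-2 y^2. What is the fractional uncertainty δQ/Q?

Products/powers → add relative errors in quadrature, weighted by exponent:
  (−½·δd/d)² = (-0.5×0.0711)² = 0.00127;  (2·δx/x)² = (2×0.0900)² = 0.0324;  (½·δz/z)² = (0.5×0.0114)² = 3.25e-05;  (-2·δw/w)² = (-2×0.109)² = 0.0479;  (2·δy/y)² = (2×0.0346)² = 0.00478
δQ/Q = √(0.0864) = 0.294

0.294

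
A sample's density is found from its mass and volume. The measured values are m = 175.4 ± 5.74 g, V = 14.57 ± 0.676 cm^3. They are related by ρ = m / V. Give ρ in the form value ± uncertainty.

ρ is a product of powers, so relative uncertainties combine in quadrature:
  (1·δm/m)² = (1×0.0327)² = 0.00107;  (-1·δV/V)² = (-1×0.0464)² = 0.00215
δρ/ρ = √(0.00322) = 0.0568
ρ = 12.04 g/cm^3, so δρ = 0.0568 × 12.04 = 0.684 g/cm^3.

12.04 ± 0.684 g/cm^3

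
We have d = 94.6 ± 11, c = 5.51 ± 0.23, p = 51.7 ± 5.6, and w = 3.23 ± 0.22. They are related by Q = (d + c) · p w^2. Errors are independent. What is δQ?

11100

Let u = d + c = 100. δu = √(δd² + δc²) = √(121 + 0.0529) = 11.0, so δu/u = 0.110.
Q is then a monomial in u, p, w:
δQ/Q = √((δu/u)² + (1·δp/p)² + (2·δw/w)²) = √(0.0121 + 0.0117 + 0.0186) = 0.206
Q = 54000, so δQ = 0.206 × 54000 = 11100.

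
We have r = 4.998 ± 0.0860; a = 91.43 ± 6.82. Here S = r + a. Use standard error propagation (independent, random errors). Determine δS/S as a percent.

Absolute uncertainties add in quadrature for a linear combination:
  (δr)² = 0.00740;  (δa)² = 46.5
δS = √(46.5) = 6.82
S = 96.43, so δS/S = 6.82/96.43 = 0.0707.

7.07%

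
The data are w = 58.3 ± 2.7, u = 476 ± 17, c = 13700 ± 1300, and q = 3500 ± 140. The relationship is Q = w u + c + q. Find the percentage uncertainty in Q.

Let p = w·u = 27800. δp/p = √((1·δw/w)² + (1·δu/u)²) = √(0.00214 + 0.00128) = 0.0585, so δp = 1620.
Q = p + c + q: δQ = √(δp² + δc² + δq²) = √(2.63e+06 + 1.69e+06 + 19600) = 2080
Q = 45000, so δQ/Q = 2080/45000 = 0.0464.

4.64%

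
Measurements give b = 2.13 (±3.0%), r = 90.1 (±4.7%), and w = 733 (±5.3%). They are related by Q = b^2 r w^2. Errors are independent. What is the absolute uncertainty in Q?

Each factor contributes (exponent × relative error)² to (δQ/Q)²:
  (2·δb/b)² = (2×0.0300)² = 0.00360;  (1·δr/r)² = (1×0.0470)² = 0.00221;  (2·δw/w)² = (2×0.0530)² = 0.0112
δQ/Q = √(0.0170) = 0.131
Q = 2.2e+08, so δQ = 0.131 × 2.2e+08 = 2.87e+07.

2.87e+07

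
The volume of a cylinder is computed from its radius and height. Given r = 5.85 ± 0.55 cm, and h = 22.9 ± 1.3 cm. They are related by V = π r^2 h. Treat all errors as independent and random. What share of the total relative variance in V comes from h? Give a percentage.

(δV/V)² = (2·δr/r)² + (1·δh/h)²
  r term: (2×0.0940)² = 0.0354
  h term: (1×0.0568)² = 0.00322
Total = 0.0386. Share from h = 0.00322/0.0386 = 0.0835.

8.35%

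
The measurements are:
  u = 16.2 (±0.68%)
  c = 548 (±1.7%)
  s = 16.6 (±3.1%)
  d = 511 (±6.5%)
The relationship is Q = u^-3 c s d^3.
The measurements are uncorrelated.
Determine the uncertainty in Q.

5.69e+07

Since Q is a product/quotient, work with relative uncertainties:
  (-3·δu/u)² = (-3×0.00680)² = 0.000416;  (1·δc/c)² = (1×0.0170)² = 0.000289;  (1·δs/s)² = (1×0.0310)² = 0.000961;  (3·δd/d)² = (3×0.0650)² = 0.0380
δQ/Q = √(0.0397) = 0.199
Q = 2.86e+08, so δQ = 0.199 × 2.86e+08 = 5.69e+07.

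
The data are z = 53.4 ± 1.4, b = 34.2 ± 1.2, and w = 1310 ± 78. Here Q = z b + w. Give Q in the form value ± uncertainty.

Let p = z·b = 1830. δp/p = √((1·δz/z)² + (1·δb/b)²) = √(0.000687 + 0.00123) = 0.0438, so δp = 80.0.
Q = p + w: δQ = √(δp² + δw²) = √(6400 + 6080) = 112
Q = 3140.

3140 ± 112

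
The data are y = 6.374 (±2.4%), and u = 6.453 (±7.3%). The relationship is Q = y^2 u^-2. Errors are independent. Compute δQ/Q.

0.154

Q is a product of powers, so relative uncertainties combine in quadrature:
  (2·δy/y)² = (2×0.0240)² = 0.00230;  (-2·δu/u)² = (-2×0.0730)² = 0.0213
δQ/Q = √(0.0236) = 0.154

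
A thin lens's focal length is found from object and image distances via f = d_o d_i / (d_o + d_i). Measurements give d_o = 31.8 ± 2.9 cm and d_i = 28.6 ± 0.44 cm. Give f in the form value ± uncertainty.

∂f/∂d_o = (d_i/(d_o+d_i))² = 0.224;  ∂f/∂d_i = (d_o/(d_o+d_i))² = 0.277
δf = √((∂f/∂d_o · δd_o)² + (∂f/∂d_i · δd_i)²) = √(0.423 + 0.0149) = 0.662 cm
f = 15.1 cm.

15.1 ± 0.662 cm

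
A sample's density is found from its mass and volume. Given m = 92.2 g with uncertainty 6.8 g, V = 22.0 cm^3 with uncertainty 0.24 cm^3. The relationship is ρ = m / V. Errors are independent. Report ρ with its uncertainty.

4.19 ± 0.312 g/cm^3

Since ρ is a product/quotient, work with relative uncertainties:
  (1·δm/m)² = (1×0.0738)² = 0.00544;  (-1·δV/V)² = (-1×0.0109)² = 0.000119
δρ/ρ = √(0.00556) = 0.0746
ρ = 4.19 g/cm^3, so δρ = 0.0746 × 4.19 = 0.312 g/cm^3.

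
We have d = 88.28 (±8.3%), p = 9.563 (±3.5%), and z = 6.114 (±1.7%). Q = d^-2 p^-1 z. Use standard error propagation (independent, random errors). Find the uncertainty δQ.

Each factor contributes (exponent × relative error)² to (δQ/Q)²:
  (-2·δd/d)² = (-2×0.0830)² = 0.0276;  (-1·δp/p)² = (-1×0.0350)² = 0.00123;  (1·δz/z)² = (1×0.0170)² = 0.000289
δQ/Q = √(0.0291) = 0.170
Q = 8.204e-05, so δQ = 0.170 × 8.204e-05 = 1.4e-05.

1.4e-05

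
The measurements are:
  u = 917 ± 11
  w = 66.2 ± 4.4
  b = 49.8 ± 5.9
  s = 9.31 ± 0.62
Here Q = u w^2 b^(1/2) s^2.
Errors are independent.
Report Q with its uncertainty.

(2.46 ± 0.486) × 10^9

Since Q is a product/quotient, work with relative uncertainties:
  (1·δu/u)² = (1×0.0120)² = 0.000144;  (2·δw/w)² = (2×0.0665)² = 0.0177;  (½·δb/b)² = (0.5×0.118)² = 0.00351;  (2·δs/s)² = (2×0.0666)² = 0.0177
δQ/Q = √(0.0391) = 0.198
Q = 2.46e+09, so δQ = 0.198 × 2.46e+09 = 4.86e+08.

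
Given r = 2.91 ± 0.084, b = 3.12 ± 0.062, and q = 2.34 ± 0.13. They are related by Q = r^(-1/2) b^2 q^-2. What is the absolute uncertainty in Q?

0.124

Products/powers → add relative errors in quadrature, weighted by exponent:
  (−½·δr/r)² = (-0.5×0.0289)² = 0.000208;  (2·δb/b)² = (2×0.0199)² = 0.00158;  (-2·δq/q)² = (-2×0.0556)² = 0.0123
δQ/Q = √(0.0141) = 0.119
Q = 1.04, so δQ = 0.119 × 1.04 = 0.124.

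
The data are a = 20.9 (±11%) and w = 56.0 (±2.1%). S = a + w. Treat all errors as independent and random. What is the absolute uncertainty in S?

2.58

For a sum/difference, combine absolute errors in quadrature:
  (δa)² = 5.29;  (δw)² = 1.38
δS = √(6.67) = 2.58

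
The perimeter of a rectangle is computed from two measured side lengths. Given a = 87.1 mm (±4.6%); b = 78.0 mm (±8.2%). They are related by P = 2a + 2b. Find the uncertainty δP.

15.1 mm

Sums and differences: (δP)² = Σ (cᵢ δxᵢ)².
  (2·δa)² = 64.2;  (2·δb)² = 164
δP = √(228) = 15.1 mm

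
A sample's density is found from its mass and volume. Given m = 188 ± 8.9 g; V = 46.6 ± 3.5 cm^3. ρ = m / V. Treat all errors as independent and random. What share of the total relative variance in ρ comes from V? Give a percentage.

(δρ/ρ)² = (1·δm/m)² + (-1·δV/V)²
  m term: (1×0.0473)² = 0.00224
  V term: (-1×0.0751)² = 0.00564
Total = 0.00788. Share from V = 0.00564/0.00788 = 0.716.

71.6%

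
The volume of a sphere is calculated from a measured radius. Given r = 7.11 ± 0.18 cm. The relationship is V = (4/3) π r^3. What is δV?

114 cm^3

V ∝ r^3, so δV/V = |3| · δr/r = 3 × 0.0253 = 0.0759.
V = 1510 cm^3, so δV = 0.0759 × 1510 = 114 cm^3.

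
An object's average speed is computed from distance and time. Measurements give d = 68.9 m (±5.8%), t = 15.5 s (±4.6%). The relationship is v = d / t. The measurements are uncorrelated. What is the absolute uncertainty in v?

For a monomial v ∝ d, t^-1, fractional errors add in quadrature:
  (1·δd/d)² = (1×0.0580)² = 0.00336;  (-1·δt/t)² = (-1×0.0460)² = 0.00212
δv/v = √(0.00548) = 0.0740
v = 4.45 m/s, so δv = 0.0740 × 4.45 = 0.329 m/s.

0.329 m/s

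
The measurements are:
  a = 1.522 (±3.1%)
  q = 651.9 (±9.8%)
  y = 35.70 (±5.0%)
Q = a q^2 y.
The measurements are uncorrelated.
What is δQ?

Products/powers → add relative errors in quadrature, weighted by exponent:
  (1·δa/a)² = (1×0.0310)² = 0.000961;  (2·δq/q)² = (2×0.0980)² = 0.0384;  (1·δy/y)² = (1×0.0500)² = 0.00250
δQ/Q = √(0.0419) = 0.205
Q = 2.309e+07, so δQ = 0.205 × 2.309e+07 = 4.73e+06.

4.73e+06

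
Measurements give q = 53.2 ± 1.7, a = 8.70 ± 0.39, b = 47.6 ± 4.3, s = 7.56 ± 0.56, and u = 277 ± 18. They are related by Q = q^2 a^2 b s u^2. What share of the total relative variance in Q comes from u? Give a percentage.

(δQ/Q)² = (2·δq/q)² + (2·δa/a)² + (1·δb/b)² + (1·δs/s)² + (2·δu/u)²
  q term: (2×0.0320)² = 0.00408
  a term: (2×0.0448)² = 0.00804
  b term: (1×0.0903)² = 0.00816
  s term: (1×0.0741)² = 0.00549
  u term: (2×0.0650)² = 0.0169
Total = 0.0427. Share from u = 0.0169/0.0427 = 0.396.

39.6%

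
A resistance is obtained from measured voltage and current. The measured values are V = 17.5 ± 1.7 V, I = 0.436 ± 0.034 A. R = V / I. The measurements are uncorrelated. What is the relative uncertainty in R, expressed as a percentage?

R is a product of powers, so relative uncertainties combine in quadrature:
  (1·δV/V)² = (1×0.0971)² = 0.00944;  (-1·δI/I)² = (-1×0.0780)² = 0.00608
δR/R = √(0.0155) = 0.125

12.5%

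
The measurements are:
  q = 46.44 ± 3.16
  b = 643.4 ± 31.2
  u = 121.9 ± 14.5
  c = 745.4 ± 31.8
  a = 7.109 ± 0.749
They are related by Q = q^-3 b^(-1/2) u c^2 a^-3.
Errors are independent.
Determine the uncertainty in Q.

0.0300

Since Q is a product/quotient, work with relative uncertainties:
  (-3·δq/q)² = (-3×0.0680)² = 0.0417;  (−½·δb/b)² = (-0.5×0.0485)² = 0.000588;  (1·δu/u)² = (1×0.119)² = 0.0141;  (2·δc/c)² = (2×0.0427)² = 0.00728;  (-3·δa/a)² = (-3×0.105)² = 0.0999
δQ/Q = √(0.164) = 0.404
Q = 0.07421, so δQ = 0.404 × 0.07421 = 0.0300.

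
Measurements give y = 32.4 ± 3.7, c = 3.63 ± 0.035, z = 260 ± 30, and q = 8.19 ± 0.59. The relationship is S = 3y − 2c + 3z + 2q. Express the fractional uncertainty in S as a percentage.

10.2%

Each term contributes (cᵢ δxᵢ)² to (δS)²:
  (3·δy)² = 123;  (2·δc)² = 0.00490;  (3·δz)² = 8100;  (2·δq)² = 1.39
δS = √(8220) = 90.7
S = 886, so δS/S = 90.7/886 = 0.102.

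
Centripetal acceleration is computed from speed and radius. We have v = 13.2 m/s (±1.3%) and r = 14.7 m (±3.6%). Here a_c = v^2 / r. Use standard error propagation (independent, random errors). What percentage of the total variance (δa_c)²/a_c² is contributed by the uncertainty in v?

34.3%

(δa_c/a_c)² = (2·δv/v)² + (-1·δr/r)²
  v term: (2×0.0130)² = 0.000676
  r term: (-1×0.0360)² = 0.00130
Total = 0.00197. Share from v = 0.000676/0.00197 = 0.343.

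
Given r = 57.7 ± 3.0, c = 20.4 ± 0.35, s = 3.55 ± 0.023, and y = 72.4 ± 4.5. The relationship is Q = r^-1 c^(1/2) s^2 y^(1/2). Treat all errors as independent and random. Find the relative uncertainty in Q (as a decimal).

0.0625

Since Q is a product/quotient, work with relative uncertainties:
  (-1·δr/r)² = (-1×0.0520)² = 0.00270;  (½·δc/c)² = (0.5×0.0172)² = 7.36e-05;  (2·δs/s)² = (2×0.00648)² = 0.000168;  (½·δy/y)² = (0.5×0.0622)² = 0.000966
δQ/Q = √(0.00391) = 0.0625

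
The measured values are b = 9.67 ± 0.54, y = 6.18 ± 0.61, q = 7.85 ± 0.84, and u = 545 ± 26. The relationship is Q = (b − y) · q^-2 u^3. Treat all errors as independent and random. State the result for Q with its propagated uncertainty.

Let w = b − y = 3.49. δw = √(δb² + δy²) = √(0.292 + 0.372) = 0.815, so δw/w = 0.233.
Q is then a monomial in w, q, u:
δQ/Q = √((δw/w)² + (-2·δq/q)² + (3·δu/u)²) = √(0.0545 + 0.0458 + 0.0205) = 0.348
Q = 9.17e+06, so δQ = 0.348 × 9.17e+06 = 3.19e+06.

(9.17 ± 3.19) × 10^6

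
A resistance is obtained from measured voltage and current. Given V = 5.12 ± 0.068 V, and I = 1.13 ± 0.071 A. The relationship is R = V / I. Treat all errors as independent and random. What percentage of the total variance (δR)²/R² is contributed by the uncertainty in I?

95.7%

(δR/R)² = (1·δV/V)² + (-1·δI/I)²
  V term: (1×0.0133)² = 0.000176
  I term: (-1×0.0628)² = 0.00395
Total = 0.00412. Share from I = 0.00395/0.00412 = 0.957.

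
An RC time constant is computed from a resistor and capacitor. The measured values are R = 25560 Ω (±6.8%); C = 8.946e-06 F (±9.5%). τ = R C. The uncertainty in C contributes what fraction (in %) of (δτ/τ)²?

(δτ/τ)² = (1·δR/R)² + (1·δC/C)²
  R term: (1×0.0680)² = 0.00462
  C term: (1×0.0950)² = 0.00903
Total = 0.0136. Share from C = 0.00903/0.0136 = 0.661.

66.1%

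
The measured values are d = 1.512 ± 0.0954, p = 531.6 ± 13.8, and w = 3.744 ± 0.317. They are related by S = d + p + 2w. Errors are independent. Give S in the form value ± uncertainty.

Each term contributes (cᵢ δxᵢ)² to (δS)²:
  (δd)² = 0.00910;  (δp)² = 190;  (2·δw)² = 0.402
δS = √(191) = 13.8
S = 540.6.

540.6 ± 13.8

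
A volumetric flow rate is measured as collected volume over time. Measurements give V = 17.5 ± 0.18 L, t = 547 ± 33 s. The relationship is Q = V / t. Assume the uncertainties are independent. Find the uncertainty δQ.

Relative error in a monomial: (δQ/Q)² = Σ (nᵢ · δxᵢ/xᵢ)².
  (1·δV/V)² = (1×0.0103)² = 0.000106;  (-1·δt/t)² = (-1×0.0603)² = 0.00364
δQ/Q = √(0.00375) = 0.0612
Q = 0.0320 L/s, so δQ = 0.0612 × 0.0320 = 0.00196 L/s.

0.00196 L/s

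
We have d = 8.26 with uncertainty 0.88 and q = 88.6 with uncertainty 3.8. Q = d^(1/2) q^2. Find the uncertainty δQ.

2280

Each factor contributes (exponent × relative error)² to (δQ/Q)²:
  (½·δd/d)² = (0.5×0.107)² = 0.00284;  (2·δq/q)² = (2×0.0429)² = 0.00736
δQ/Q = √(0.0102) = 0.101
Q = 22600, so δQ = 0.101 × 22600 = 2280.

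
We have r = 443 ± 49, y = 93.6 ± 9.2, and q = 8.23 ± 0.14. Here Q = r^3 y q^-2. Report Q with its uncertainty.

(1.20 ± 0.418) × 10^8

Q is a product of powers, so relative uncertainties combine in quadrature:
  (3·δr/r)² = (3×0.111)² = 0.110;  (1·δy/y)² = (1×0.0983)² = 0.00966;  (-2·δq/q)² = (-2×0.0170)² = 0.00116
δQ/Q = √(0.121) = 0.348
Q = 1.2e+08, so δQ = 0.348 × 1.2e+08 = 4.18e+07.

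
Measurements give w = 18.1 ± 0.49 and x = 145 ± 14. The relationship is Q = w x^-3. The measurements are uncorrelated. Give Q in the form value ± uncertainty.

Since Q is a product/quotient, work with relative uncertainties:
  (1·δw/w)² = (1×0.0271)² = 0.000733;  (-3·δx/x)² = (-3×0.0966)² = 0.0839
δQ/Q = √(0.0846) = 0.291
Q = 5.94e-06, so δQ = 0.291 × 5.94e-06 = 1.73e-06.

(5.94 ± 1.73) × 10^-6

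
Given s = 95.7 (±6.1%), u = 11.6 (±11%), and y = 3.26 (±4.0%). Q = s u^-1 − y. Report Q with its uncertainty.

4.99 ± 1.05

Let p = s·u^-1 = 8.25. δp/p = √((1·δs/s)² + (-1·δu/u)²) = √(0.00372 + 0.0121) = 0.126, so δp = 1.04.
Q = p − y: δQ = √(δp² + δy²) = √(1.08 + 0.0170) = 1.05
Q = 4.99.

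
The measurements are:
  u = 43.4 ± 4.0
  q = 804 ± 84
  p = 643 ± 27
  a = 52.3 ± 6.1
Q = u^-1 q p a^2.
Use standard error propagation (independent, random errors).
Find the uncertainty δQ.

Each factor contributes (exponent × relative error)² to (δQ/Q)²:
  (-1·δu/u)² = (-1×0.0922)² = 0.00849;  (1·δq/q)² = (1×0.104)² = 0.0109;  (1·δp/p)² = (1×0.0420)² = 0.00176;  (2·δa/a)² = (2×0.117)² = 0.0544
δQ/Q = √(0.0756) = 0.275
Q = 3.26e+07, so δQ = 0.275 × 3.26e+07 = 8.96e+06.

8.96e+06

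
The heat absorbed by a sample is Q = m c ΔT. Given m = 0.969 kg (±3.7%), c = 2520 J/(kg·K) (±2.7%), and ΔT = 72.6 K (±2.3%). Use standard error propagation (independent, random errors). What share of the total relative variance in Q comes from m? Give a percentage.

52.1%

(δQ/Q)² = (1·δm/m)² + (1·δc/c)² + (1·δΔT/ΔT)²
  m term: (1×0.0370)² = 0.00137
  c term: (1×0.0270)² = 0.000729
  ΔT term: (1×0.0230)² = 0.000529
Total = 0.00263. Share from m = 0.00137/0.00263 = 0.521.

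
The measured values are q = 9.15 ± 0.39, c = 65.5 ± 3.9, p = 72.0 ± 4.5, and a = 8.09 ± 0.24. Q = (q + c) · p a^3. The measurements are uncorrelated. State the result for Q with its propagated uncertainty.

(2.85 ± 0.344) × 10^6

Let u = q + c = 74.7. δu = √(δq² + δc²) = √(0.152 + 15.2) = 3.92, so δu/u = 0.0525.
Q is then a monomial in u, p, a:
δQ/Q = √((δu/u)² + (1·δp/p)² + (3·δa/a)²) = √(0.00276 + 0.00391 + 0.00792) = 0.121
Q = 2.85e+06, so δQ = 0.121 × 2.85e+06 = 3.44e+05.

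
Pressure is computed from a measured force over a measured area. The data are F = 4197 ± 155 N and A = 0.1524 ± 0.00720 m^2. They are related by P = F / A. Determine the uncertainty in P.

Products/powers → add relative errors in quadrature, weighted by exponent:
  (1·δF/F)² = (1×0.0369)² = 0.00136;  (-1·δA/A)² = (-1×0.0472)² = 0.00223
δP/P = √(0.00360) = 0.0600
P = 27540 Pa, so δP = 0.0600 × 27540 = 1650 Pa.

1650 Pa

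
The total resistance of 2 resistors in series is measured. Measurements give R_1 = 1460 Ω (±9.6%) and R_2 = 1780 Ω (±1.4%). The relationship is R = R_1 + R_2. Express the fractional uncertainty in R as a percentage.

4.39%

R is a linear combination, so absolute uncertainties add in quadrature:
  (δR_1)² = 19600;  (δR_2)² = 621
δR = √(20300) = 142 Ω
R = 3240 Ω, so δR/R = 142/3240 = 0.0439.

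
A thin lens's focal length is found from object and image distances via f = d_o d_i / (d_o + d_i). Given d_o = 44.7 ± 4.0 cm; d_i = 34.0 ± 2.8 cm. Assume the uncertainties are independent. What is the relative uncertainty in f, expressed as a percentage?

∂f/∂d_o = (d_i/(d_o+d_i))² = 0.187;  ∂f/∂d_i = (d_o/(d_o+d_i))² = 0.323
δf = √((∂f/∂d_o · δd_o)² + (∂f/∂d_i · δd_i)²) = √(0.557 + 0.816) = 1.17 cm
f = 19.3 cm, so δf/f = 1.17/19.3 = 0.0607.

6.07%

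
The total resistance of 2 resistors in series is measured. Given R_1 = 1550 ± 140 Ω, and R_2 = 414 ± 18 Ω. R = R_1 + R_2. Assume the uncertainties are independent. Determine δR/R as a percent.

7.19%

R is a linear combination, so absolute uncertainties add in quadrature:
  (δR_1)² = 19600;  (δR_2)² = 324
δR = √(19900) = 141 Ω
R = 1960 Ω, so δR/R = 141/1960 = 0.0719.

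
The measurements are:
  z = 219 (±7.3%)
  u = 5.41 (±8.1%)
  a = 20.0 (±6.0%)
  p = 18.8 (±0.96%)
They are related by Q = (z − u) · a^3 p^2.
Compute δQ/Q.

0.196

Let w = z − u = 214. δw = √(δz² + δu²) = √(256 + 0.192) = 16.0, so δw/w = 0.0749.
Q is then a monomial in w, a, p:
δQ/Q = √((δw/w)² + (3·δa/a)² + (2·δp/p)²) = √(0.00561 + 0.0324 + 0.000369) = 0.196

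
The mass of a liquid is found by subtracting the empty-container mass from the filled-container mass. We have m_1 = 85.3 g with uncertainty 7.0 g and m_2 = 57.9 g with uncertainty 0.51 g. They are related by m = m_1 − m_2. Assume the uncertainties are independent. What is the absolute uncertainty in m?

7.02 g

m is a linear combination, so absolute uncertainties add in quadrature:
  (δm_1)² = 49.0;  (δm_2)² = 0.260
δm = √(49.3) = 7.02 g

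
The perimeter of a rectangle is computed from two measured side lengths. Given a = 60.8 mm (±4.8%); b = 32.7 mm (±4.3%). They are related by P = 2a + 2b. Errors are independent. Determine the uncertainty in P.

6.48 mm

For a sum/difference, combine absolute errors in quadrature:
  (2·δa)² = 34.1;  (2·δb)² = 7.91
δP = √(42.0) = 6.48 mm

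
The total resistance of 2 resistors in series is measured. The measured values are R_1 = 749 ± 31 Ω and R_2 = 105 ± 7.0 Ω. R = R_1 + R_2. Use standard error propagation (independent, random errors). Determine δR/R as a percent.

3.72%

For a sum/difference, combine absolute errors in quadrature:
  (δR_1)² = 961;  (δR_2)² = 49.0
δR = √(1010) = 31.8 Ω
R = 854 Ω, so δR/R = 31.8/854 = 0.0372.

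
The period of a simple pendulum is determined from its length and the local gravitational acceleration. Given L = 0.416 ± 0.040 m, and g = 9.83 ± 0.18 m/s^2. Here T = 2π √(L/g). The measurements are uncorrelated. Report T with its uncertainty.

1.29 ± 0.0633 s

T is a product of powers, so relative uncertainties combine in quadrature:
  (½·δL/L)² = (0.5×0.0962)² = 0.00231;  (−½·δg/g)² = (-0.5×0.0183)² = 8.38e-05
δT/T = √(0.00240) = 0.0489
T = 1.29 s, so δT = 0.0489 × 1.29 = 0.0633 s.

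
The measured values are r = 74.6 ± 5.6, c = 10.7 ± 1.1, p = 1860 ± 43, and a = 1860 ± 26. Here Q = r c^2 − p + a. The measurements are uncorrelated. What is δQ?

1870

Let w = r·c^2 = 8540. δw/w = √((1·δr/r)² + (2·δc/c)²) = √(0.00564 + 0.0423) = 0.219, so δw = 1870.
Q = w − p + a: δQ = √(δw² + δp² + δa²) = √(3.49e+06 + 1850 + 676) = 1870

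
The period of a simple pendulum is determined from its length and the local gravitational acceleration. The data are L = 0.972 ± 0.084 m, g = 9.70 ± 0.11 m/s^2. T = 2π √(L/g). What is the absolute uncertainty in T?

Each factor contributes (exponent × relative error)² to (δT/T)²:
  (½·δL/L)² = (0.5×0.0864)² = 0.00187;  (−½·δg/g)² = (-0.5×0.0113)² = 3.22e-05
δT/T = √(0.00190) = 0.0436
T = 1.99 s, so δT = 0.0436 × 1.99 = 0.0867 s.

0.0867 s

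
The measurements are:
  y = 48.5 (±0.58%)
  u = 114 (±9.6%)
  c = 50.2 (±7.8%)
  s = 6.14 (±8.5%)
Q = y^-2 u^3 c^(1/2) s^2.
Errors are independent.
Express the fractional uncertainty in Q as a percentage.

33.7%

Q is a product of powers, so relative uncertainties combine in quadrature:
  (-2·δy/y)² = (-2×0.00580)² = 0.000135;  (3·δu/u)² = (3×0.0960)² = 0.0829;  (½·δc/c)² = (0.5×0.0780)² = 0.00152;  (2·δs/s)² = (2×0.0850)² = 0.0289
δQ/Q = √(0.113) = 0.337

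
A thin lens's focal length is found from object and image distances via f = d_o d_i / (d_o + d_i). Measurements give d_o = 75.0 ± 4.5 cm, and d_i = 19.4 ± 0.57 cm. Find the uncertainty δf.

∂f/∂d_o = (d_i/(d_o+d_i))² = 0.0422;  ∂f/∂d_i = (d_o/(d_o+d_i))² = 0.631
δf = √((∂f/∂d_o · δd_o)² + (∂f/∂d_i · δd_i)²) = √(0.0361 + 0.129) = 0.407 cm

0.407 cm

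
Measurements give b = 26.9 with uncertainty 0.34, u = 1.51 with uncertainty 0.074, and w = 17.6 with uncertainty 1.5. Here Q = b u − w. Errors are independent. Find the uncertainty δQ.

Let p = b·u = 40.6. δp/p = √((1·δb/b)² + (1·δu/u)²) = √(0.000160 + 0.00240) = 0.0506, so δp = 2.06.
Q = p − w: δQ = √(δp² + δw²) = √(4.23 + 2.25) = 2.54

2.54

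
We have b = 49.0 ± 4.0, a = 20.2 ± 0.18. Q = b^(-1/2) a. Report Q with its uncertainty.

2.89 ± 0.121

For a monomial Q ∝ b^(-1/2), a, fractional errors add in quadrature:
  (−½·δb/b)² = (-0.5×0.0816)² = 0.00167;  (1·δa/a)² = (1×0.00891)² = 7.94e-05
δQ/Q = √(0.00175) = 0.0418
Q = 2.89, so δQ = 0.0418 × 2.89 = 0.121.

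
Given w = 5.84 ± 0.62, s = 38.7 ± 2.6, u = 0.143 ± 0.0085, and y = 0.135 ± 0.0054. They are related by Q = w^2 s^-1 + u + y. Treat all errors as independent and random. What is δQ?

Let p = w^2·s^-1 = 0.881. δp/p = √((2·δw/w)² + (-1·δs/s)²) = √(0.0451 + 0.00451) = 0.223, so δp = 0.196.
Q = p + u + y: δQ = √(δp² + δu² + δy²) = √(0.0385 + 7.23e-05 + 2.92e-05) = 0.197

0.197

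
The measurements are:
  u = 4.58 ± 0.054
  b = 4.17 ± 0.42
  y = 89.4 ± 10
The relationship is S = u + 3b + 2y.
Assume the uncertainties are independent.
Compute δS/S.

0.102

S is a linear combination, so absolute uncertainties add in quadrature:
  (δu)² = 0.00292;  (3·δb)² = 1.59;  (2·δy)² = 400
δS = √(402) = 20.0
S = 196, so δS/S = 20.0/196 = 0.102.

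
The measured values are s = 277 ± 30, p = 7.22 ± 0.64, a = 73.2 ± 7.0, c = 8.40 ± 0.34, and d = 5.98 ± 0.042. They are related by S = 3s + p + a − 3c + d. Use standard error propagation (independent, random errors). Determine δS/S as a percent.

S is a linear combination, so absolute uncertainties add in quadrature:
  (3·δs)² = 8100;  (δp)² = 0.410;  (δa)² = 49.0;  (3·δc)² = 1.04;  (δd)² = 0.00176
δS = √(8150) = 90.3
S = 892, so δS/S = 90.3/892 = 0.101.

10.1%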